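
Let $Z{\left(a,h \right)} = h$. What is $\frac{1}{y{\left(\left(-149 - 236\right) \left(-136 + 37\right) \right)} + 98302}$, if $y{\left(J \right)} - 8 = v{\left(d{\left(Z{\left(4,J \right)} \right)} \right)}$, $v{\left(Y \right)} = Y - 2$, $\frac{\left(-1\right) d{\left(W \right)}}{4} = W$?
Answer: $- \frac{1}{54152} \approx -1.8467 \cdot 10^{-5}$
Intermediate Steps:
$d{\left(W \right)} = - 4 W$
$v{\left(Y \right)} = -2 + Y$
$y{\left(J \right)} = 6 - 4 J$ ($y{\left(J \right)} = 8 - \left(2 + 4 J\right) = 6 - 4 J$)
$\frac{1}{y{\left(\left(-149 - 236\right) \left(-136 + 37\right) \right)} + 98302} = \frac{1}{\left(6 - 4 \left(-149 - 236\right) \left(-136 + 37\right)\right) + 98302} = \frac{1}{\left(6 - 4 \left(-149 - 236\right) \left(-99\right)\right) + 98302} = \frac{1}{\left(6 - 4 \left(\left(-385\right) \left(-99\right)\right)\right) + 98302} = \frac{1}{\left(6 - 152460\right) + 98302} = \frac{1}{-152454 + 98302} = \frac{1}{-54152} = - \frac{1}{54152}$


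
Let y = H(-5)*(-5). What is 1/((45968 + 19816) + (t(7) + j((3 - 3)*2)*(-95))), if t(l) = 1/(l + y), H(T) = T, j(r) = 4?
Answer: 32/2092929 ≈ 1.5290e-5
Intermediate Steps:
y = 25 (y = -5*(-5) = 25)
t(l) = 1/(25 + l) (t(l) = 1/(l + 25) = 1/(25 + l))
1/((45968 + 19816) + (t(7) + j((3 - 3)*2)*(-95))) = 1/((45968 + 19816) + (1/(25 + 7) + 4*(-95))) = 1/(65784 + (1/32 - 380)) = 1/(65784 - 12159/32) = 1/(2092929/32) = 32/2092929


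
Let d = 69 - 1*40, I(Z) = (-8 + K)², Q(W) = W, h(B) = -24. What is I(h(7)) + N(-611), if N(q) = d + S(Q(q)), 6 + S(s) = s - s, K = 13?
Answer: 48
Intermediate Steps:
S(s) = -6 (S(s) = -6 + (s - s) = -6 + 0 = -6)
I(Z) = 25 (I(Z) = (-8 + 13)² = 5² = 25)
d = 29 (d = 69 - 40 = 29)
N(q) = 23 (N(q) = 29 - 6 = 23)
I(h(7)) + N(-611) = 25 + 23 = 48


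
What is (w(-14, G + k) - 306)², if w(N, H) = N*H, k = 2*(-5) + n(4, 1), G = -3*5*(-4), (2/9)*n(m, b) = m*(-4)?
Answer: 4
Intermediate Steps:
n(m, b) = -18*m (n(m, b) = 9*(m*(-4))/2 = 9*(-4*m)/2 = -18*m)
G = 60 (G = -15*(-4) = 60)
k = -82 (k = 2*(-5) - 18*4 = -10 - 72 = -82)
w(N, H) = H*N
(w(-14, G + k) - 306)² = ((60 - 82)*(-14) - 306)² = (-22*(-14) - 306)² = (308 - 306)² = 2² = 4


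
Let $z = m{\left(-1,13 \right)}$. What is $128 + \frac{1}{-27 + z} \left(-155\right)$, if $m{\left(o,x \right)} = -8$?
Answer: $\frac{927}{7} \approx 132.43$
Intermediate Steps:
$z = -8$
$128 + \frac{1}{-27 + z} \left(-155\right) = 128 + \frac{1}{-27 - 8} \left(-155\right) = 128 + \frac{1}{-35} \left(-155\right) = 128 - - \frac{31}{7} = 128 + \frac{31}{7} = \frac{927}{7}$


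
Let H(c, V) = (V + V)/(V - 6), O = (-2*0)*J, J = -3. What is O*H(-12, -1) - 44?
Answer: -44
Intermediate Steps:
O = 0 (O = -2*0*(-3) = 0*(-3) = 0)
H(c, V) = 2*V/(-6 + V) (H(c, V) = (2*V)/(-6 + V) = 2*V/(-6 + V))
O*H(-12, -1) - 44 = 0*(2*(-1)/(-6 - 1)) - 44 = 0*(2*(-1)/(-7)) - 44 = 0*(2*(-1)*(-1/7)) - 44 = 0*(2/7) - 44 = 0 - 44 = -44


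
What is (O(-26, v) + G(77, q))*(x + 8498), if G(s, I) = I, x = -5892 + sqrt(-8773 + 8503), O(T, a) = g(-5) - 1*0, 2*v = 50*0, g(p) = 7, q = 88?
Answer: 247570 + 285*I*sqrt(30) ≈ 2.4757e+5 + 1561.0*I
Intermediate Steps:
v = 0 (v = (50*0)/2 = (1/2)*0 = 0)
O(T, a) = 7 (O(T, a) = 7 - 1*0 = 7 + 0 = 7)
x = -5892 + 3*I*sqrt(30) (x = -5892 + sqrt(-270) = -5892 + 3*I*sqrt(30) ≈ -5892.0 + 16.432*I)
(O(-26, v) + G(77, q))*(x + 8498) = (7 + 88)*((-5892 + 3*I*sqrt(30)) + 8498) = 95*(2606 + 3*I*sqrt(30)) = 247570 + 285*I*sqrt(30)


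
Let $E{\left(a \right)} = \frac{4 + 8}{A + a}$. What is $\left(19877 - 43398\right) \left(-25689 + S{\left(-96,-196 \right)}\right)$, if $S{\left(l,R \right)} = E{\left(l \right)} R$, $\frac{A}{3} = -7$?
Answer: $\frac{23546567327}{39} \approx 6.0376 \cdot 10^{8}$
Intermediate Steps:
$A = -21$ ($A = 3 \left(-7\right) = -21$)
$E{\left(a \right)} = \frac{12}{-21 + a}$ ($E{\left(a \right)} = \frac{4 + 8}{-21 + a} = \frac{12}{-21 + a}$)
$S{\left(l,R \right)} = \frac{12 R}{-21 + l}$ ($S{\left(l,R \right)} = \frac{12}{-21 + l} R = \frac{12 R}{-21 + l}$)
$\left(19877 - 43398\right) \left(-25689 + S{\left(-96,-196 \right)}\right) = \left(19877 - 43398\right) \left(-25689 + 12 \left(-196\right) \frac{1}{-21 - 96}\right) = - 23521 \left(-25689 + 12 \left(-196\right) \frac{1}{-117}\right) = - 23521 \left(-25689 + 12 \left(-196\right) \left(- \frac{1}{117}\right)\right) = - 23521 \left(-25689 + \frac{784}{39}\right) = \left(-23521\right) \left(- \frac{1001087}{39}\right) = \frac{23546567327}{39}$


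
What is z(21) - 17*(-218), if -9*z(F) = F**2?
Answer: 3657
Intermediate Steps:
z(F) = -F**2/9
z(21) - 17*(-218) = -1/9*21**2 - 17*(-218) = -1/9*441 + 3706 = -49 + 3706 = 3657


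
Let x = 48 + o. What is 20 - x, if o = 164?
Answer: -192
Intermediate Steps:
x = 212 (x = 48 + 164 = 212)
20 - x = 20 - 1*212 = 20 - 212 = -192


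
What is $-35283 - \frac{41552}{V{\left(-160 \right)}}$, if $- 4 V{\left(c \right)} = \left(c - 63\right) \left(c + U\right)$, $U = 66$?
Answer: $- \frac{369718019}{10481} \approx -35275.0$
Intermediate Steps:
$V{\left(c \right)} = - \frac{\left(-63 + c\right) \left(66 + c\right)}{4}$ ($V{\left(c \right)} = - \frac{\left(c - 63\right) \left(c + 66\right)}{4} = - \frac{\left(-63 + c\right) \left(66 + c\right)}{4}$)
$-35283 - \frac{41552}{V{\left(-160 \right)}} = -35283 - \frac{41552}{\frac{2079}{2} - -120 - \frac{\left(-160\right)^{2}}{4}} = -35283 - \frac{41552}{\frac{2079}{2} + 120 - 6400} = -35283 - \frac{41552}{- \frac{10481}{2}} = -35283 - - \frac{83104}{10481} = -35283 + \frac{83104}{10481} = - \frac{369718019}{10481}$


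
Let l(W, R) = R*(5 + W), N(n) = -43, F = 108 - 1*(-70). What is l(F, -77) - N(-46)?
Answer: -14048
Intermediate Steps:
F = 178 (F = 108 + 70 = 178)
l(F, -77) - N(-46) = -77*(5 + 178) - 1*(-43) = -77*183 + 43 = -14091 + 43 = -14048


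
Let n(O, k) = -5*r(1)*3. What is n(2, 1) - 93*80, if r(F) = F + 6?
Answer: -7545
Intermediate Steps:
r(F) = 6 + F
n(O, k) = -105 (n(O, k) = -5*(6 + 1)*3 = -5*7*3 = -35*3 = -105)
n(2, 1) - 93*80 = -105 - 93*80 = -105 - 7440 = -7545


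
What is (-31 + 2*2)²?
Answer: 729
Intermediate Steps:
(-31 + 2*2)² = (-31 + 4)² = (-27)² = 729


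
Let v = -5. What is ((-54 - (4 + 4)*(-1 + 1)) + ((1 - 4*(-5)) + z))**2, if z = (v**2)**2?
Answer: 350464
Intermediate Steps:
z = 625 (z = ((-5)**2)**2 = 25**2 = 625)
((-54 - (4 + 4)*(-1 + 1)) + ((1 - 4*(-5)) + z))**2 = ((-54 - (4 + 4)*(-1 + 1)) + ((1 - 4*(-5)) + 625))**2 = ((-54 - 8*0) + ((1 + 20) + 625))**2 = ((-54 - 1*0) + (21 + 625))**2 = ((-54 + 0) + 646)**2 = (-54 + 646)**2 = 592**2 = 350464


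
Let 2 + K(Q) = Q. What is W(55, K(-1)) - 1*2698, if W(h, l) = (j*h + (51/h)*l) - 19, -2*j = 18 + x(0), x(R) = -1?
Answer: -350601/110 ≈ -3187.3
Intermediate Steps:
K(Q) = -2 + Q
j = -17/2 (j = -(18 - 1)/2 = -½*17 = -17/2 ≈ -8.5000)
W(h, l) = -19 - 17*h/2 + 51*l/h (W(h, l) = (-17*h/2 + (51/h)*l) - 19 = (-17*h/2 + 51*l/h) - 19 = -19 - 17*h/2 + 51*l/h)
W(55, K(-1)) - 1*2698 = (-19 - 17/2*55 + 51*(-2 - 1)/55) - 1*2698 = (-19 - 935/2 + 51*(-3)*(1/55)) - 2698 = (-19 - 935/2 - 153/55) - 2698 = -53821/110 - 2698 = -350601/110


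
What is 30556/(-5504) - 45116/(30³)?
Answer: -33541577/4644000 ≈ -7.2226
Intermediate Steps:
30556/(-5504) - 45116/(30³) = 30556*(-1/5504) - 45116/27000 = -7639/1376 - 45116*1/27000 = -7639/1376 - 11279/6750 = -33541577/4644000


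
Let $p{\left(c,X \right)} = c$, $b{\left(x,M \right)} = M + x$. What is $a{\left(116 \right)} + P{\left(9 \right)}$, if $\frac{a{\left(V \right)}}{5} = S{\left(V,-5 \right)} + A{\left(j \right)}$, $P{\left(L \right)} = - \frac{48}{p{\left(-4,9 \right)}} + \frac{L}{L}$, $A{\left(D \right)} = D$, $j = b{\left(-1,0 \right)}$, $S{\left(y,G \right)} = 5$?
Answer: $33$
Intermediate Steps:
$j = -1$ ($j = 0 - 1 = -1$)
$P{\left(L \right)} = 13$ ($P{\left(L \right)} = - \frac{48}{-4} + \frac{L}{L} = \left(-48\right) \left(- \frac{1}{4}\right) + 1 = 12 + 1 = 13$)
$a{\left(V \right)} = 20$ ($a{\left(V \right)} = 5 \left(5 - 1\right) = 5 \cdot 4 = 20$)
$a{\left(116 \right)} + P{\left(9 \right)} = 20 + 13 = 33$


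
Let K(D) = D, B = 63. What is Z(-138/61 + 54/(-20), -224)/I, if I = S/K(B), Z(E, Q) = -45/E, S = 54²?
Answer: 10675/54486 ≈ 0.19592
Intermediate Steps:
S = 2916
I = 324/7 (I = 2916/63 = 2916*(1/63) = 324/7 ≈ 46.286)
Z(-138/61 + 54/(-20), -224)/I = (-45/(-138/61 + 54/(-20)))/(324/7) = -45/(-138*1/61 + 54*(-1/20))*(7/324) = -45/(-138/61 - 27/10)*(7/324) = -45/(-3027/610)*(7/324) = -45*(-610/3027)*(7/324) = (9150/1009)*(7/324) = 10675/54486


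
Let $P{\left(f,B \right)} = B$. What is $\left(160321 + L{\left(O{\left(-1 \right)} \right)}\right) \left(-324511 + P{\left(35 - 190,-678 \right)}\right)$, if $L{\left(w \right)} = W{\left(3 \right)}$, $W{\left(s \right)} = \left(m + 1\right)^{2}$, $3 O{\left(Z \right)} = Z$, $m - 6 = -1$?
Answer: $-52146332473$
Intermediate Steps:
$m = 5$ ($m = 6 - 1 = 5$)
$O{\left(Z \right)} = \frac{Z}{3}$
$W{\left(s \right)} = 36$ ($W{\left(s \right)} = \left(5 + 1\right)^{2} = 6^{2} = 36$)
$L{\left(w \right)} = 36$
$\left(160321 + L{\left(O{\left(-1 \right)} \right)}\right) \left(-324511 + P{\left(35 - 190,-678 \right)}\right) = \left(160321 + 36\right) \left(-324511 - 678\right) = 160357 \left(-325189\right) = -52146332473$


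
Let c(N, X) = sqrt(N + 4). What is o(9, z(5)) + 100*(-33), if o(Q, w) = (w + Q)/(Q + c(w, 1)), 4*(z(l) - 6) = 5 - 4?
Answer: -933351/283 - 61*sqrt(41)/566 ≈ -3298.8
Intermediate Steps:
z(l) = 25/4 (z(l) = 6 + (5 - 4)/4 = 6 + (1/4)*1 = 6 + 1/4 = 25/4)
c(N, X) = sqrt(4 + N)
o(Q, w) = (Q + w)/(Q + sqrt(4 + w)) (o(Q, w) = (w + Q)/(Q + sqrt(4 + w)) = (Q + w)/(Q + sqrt(4 + w)))
o(9, z(5)) + 100*(-33) = (9 + 25/4)/(9 + sqrt(4 + 25/4)) + 100*(-33) = (61/4)/(9 + sqrt(41/4)) - 3300 = (61/4)/(9 + sqrt(41)/2) - 3300 = 61/(4*(9 + sqrt(41)/2)) - 3300 = -3300 + 61/(4*(9 + sqrt(41)/2))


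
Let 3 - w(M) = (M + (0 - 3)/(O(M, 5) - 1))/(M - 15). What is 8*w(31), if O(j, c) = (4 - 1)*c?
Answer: 241/28 ≈ 8.6071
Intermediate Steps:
O(j, c) = 3*c
w(M) = 3 - (-3/14 + M)/(-15 + M) (w(M) = 3 - (M + (0 - 3)/(3*5 - 1))/(M - 15) = 3 - (M - 3/(15 - 1))/(-15 + M) = 3 - (M - 3/14)/(-15 + M) = 3 - (-3/14 + M)/(-15 + M))
8*w(31) = 8*((-627 + 28*31)/(14*(-15 + 31))) = 8*((1/14)*(-627 + 868)/16) = 8*((1/14)*(1/16)*241) = 8*(241/224) = 241/28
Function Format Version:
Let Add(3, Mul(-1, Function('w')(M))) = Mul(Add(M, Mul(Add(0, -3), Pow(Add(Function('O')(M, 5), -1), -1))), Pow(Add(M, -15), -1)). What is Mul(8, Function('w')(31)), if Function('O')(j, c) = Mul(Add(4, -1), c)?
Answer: Rational(241, 28) ≈ 8.6071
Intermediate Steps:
Function('O')(j, c) = Mul(3, c)
Function('w')(M) = Add(3, Mul(-1, Pow(Add(-15, M), -1), Add(Rational(-3, 14), M))) (Function('w')(M) = Add(3, Mul(-1, Mul(Add(M, Mul(Add(0, -3), Pow(Add(Mul(3, 5), -1), -1))), Pow(Add(M, -15), -1)))) = Add(3, Mul(-1, Mul(Add(M, Mul(-3, Pow(Add(15, -1), -1))), Pow(Add(-15, M), -1)))) = Add(3, Mul(-1, Mul(Add(M, Mul(-3, Pow(14, -1))), Pow(Add(-15, M), -1)))) = Add(3, Mul(-1, Mul(Add(M, Mul(-3, Rational(1, 14))), Pow(Add(-15, M), -1)))) = Add(3, Mul(-1, Mul(Add(M, Rational(-3, 14)), Pow(Add(-15, M), -1)))) = Add(3, Mul(-1, Mul(Add(Rational(-3, 14), M), Pow(Add(-15, M), -1)))) = Add(3, Mul(-1, Mul(Pow(Add(-15, M), -1), Add(Rational(-3, 14), M)))) = Add(3, Mul(-1, Pow(Add(-15, M), -1), Add(Rational(-3, 14), M))))
Mul(8, Function('w')(31)) = Mul(8, Mul(Rational(1, 14), Pow(Add(-15, 31), -1), Add(-627, Mul(28, 31)))) = Mul(8, Mul(Rational(1, 14), Pow(16, -1), Add(-627, 868))) = Mul(8, Mul(Rational(1, 14), Rational(1, 16), 241)) = Mul(8, Rational(241, 224)) = Rational(241, 28)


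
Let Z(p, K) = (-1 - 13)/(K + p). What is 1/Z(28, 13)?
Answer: -41/14 ≈ -2.9286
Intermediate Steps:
Z(p, K) = -14/(K + p)
1/Z(28, 13) = 1/(-14/(13 + 28)) = 1/(-14/41) = -41/14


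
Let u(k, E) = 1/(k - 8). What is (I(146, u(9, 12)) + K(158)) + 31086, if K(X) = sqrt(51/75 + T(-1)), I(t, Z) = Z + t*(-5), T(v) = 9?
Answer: 30357 + 11*sqrt(2)/5 ≈ 30360.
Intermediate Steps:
u(k, E) = 1/(-8 + k)
I(t, Z) = Z - 5*t
K(X) = 11*sqrt(2)/5 (K(X) = sqrt(51/75 + 9) = sqrt(51*(1/75) + 9) = sqrt(17/25 + 9) = sqrt(242/25) = 11*sqrt(2)/5)
(I(146, u(9, 12)) + K(158)) + 31086 = ((1/(-8 + 9) - 5*146) + 11*sqrt(2)/5) + 31086 = ((1/1 - 730) + 11*sqrt(2)/5) + 31086 = ((1 - 730) + 11*sqrt(2)/5) + 31086 = (-729 + 11*sqrt(2)/5) + 31086 = 30357 + 11*sqrt(2)/5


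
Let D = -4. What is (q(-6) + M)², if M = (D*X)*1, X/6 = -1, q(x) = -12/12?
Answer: 529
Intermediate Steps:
q(x) = -1 (q(x) = -12*1/12 = -1)
X = -6 (X = 6*(-1) = -6)
M = 24 (M = -4*(-6)*1 = 24*1 = 24)
(q(-6) + M)² = (-1 + 24)² = 23² = 529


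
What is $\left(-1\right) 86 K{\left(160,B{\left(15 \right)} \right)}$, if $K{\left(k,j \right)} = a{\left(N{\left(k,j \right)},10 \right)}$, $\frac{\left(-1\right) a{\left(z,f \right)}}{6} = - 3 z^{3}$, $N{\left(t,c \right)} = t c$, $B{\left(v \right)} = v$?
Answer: $-21399552000000$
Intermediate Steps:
$N{\left(t,c \right)} = c t$
$a{\left(z,f \right)} = 18 z^{3}$ ($a{\left(z,f \right)} = - 6 \left(- 3 z^{3}\right) = 18 z^{3}$)
$K{\left(k,j \right)} = 18 j^{3} k^{3}$ ($K{\left(k,j \right)} = 18 \left(j k\right)^{3} = 18 j^{3} k^{3}$)
$\left(-1\right) 86 K{\left(160,B{\left(15 \right)} \right)} = \left(-1\right) 86 \cdot 18 \cdot 15^{3} \cdot 160^{3} = - 86 \cdot 18 \cdot 3375 \cdot 4096000 = \left(-86\right) 248832000000 = -21399552000000$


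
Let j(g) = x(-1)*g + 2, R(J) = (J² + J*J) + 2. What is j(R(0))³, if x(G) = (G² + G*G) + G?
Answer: 64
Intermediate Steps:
x(G) = G + 2*G² (x(G) = (G² + G²) + G = 2*G² + G = G + 2*G²)
R(J) = 2 + 2*J² (R(J) = (J² + J²) + 2 = 2*J² + 2 = 2 + 2*J²)
j(g) = 2 + g (j(g) = (-(1 + 2*(-1)))*g + 2 = (-(1 - 2))*g + 2 = (-1*(-1))*g + 2 = 1*g + 2 = g + 2 = 2 + g)
j(R(0))³ = (2 + (2 + 2*0²))³ = (2 + (2 + 2*0))³ = (2 + (2 + 0))³ = (2 + 2)³ = 4³ = 64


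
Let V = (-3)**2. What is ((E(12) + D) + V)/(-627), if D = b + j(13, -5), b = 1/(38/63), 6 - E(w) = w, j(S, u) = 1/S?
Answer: -2339/309738 ≈ -0.0075515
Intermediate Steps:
E(w) = 6 - w
V = 9
b = 63/38 (b = 1/(38*(1/63)) = 1/(38/63) = 63/38 ≈ 1.6579)
D = 857/494 (D = 63/38 + 1/13 = 857/494 ≈ 1.7348)
((E(12) + D) + V)/(-627) = (((6 - 1*12) + 857/494) + 9)/(-627) = (((6 - 12) + 857/494) + 9)*(-1/627) = ((-6 + 857/494) + 9)*(-1/627) = (-2107/494 + 9)*(-1/627) = (2339/494)*(-1/627) = -2339/309738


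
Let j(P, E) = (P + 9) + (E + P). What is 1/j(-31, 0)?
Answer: -1/53 ≈ -0.018868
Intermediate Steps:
j(P, E) = 9 + E + 2*P (j(P, E) = (9 + P) + (E + P) = 9 + E + 2*P)
1/j(-31, 0) = 1/(9 + 0 + 2*(-31)) = 1/(9 + 0 - 62) = 1/(-53) = -1/53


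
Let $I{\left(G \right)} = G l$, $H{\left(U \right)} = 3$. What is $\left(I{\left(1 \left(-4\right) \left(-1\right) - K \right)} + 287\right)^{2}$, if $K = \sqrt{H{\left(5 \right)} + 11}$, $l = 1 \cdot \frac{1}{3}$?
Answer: $\frac{\left(865 - \sqrt{14}\right)^{2}}{9} \approx 82419.0$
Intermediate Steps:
$l = \frac{1}{3}$ ($l = 1 \cdot \frac{1}{3} = \frac{1}{3} \approx 0.33333$)
$K = \sqrt{14}$ ($K = \sqrt{3 + 11} = \sqrt{14} \approx 3.7417$)
$I{\left(G \right)} = \frac{G}{3}$ ($I{\left(G \right)} = G \frac{1}{3} = \frac{G}{3}$)
$\left(I{\left(1 \left(-4\right) \left(-1\right) - K \right)} + 287\right)^{2} = \left(\frac{1 \left(-4\right) \left(-1\right) - \sqrt{14}}{3} + 287\right)^{2} = \left(\frac{\left(-4\right) \left(-1\right) - \sqrt{14}}{3} + 287\right)^{2} = \left(\frac{4 - \sqrt{14}}{3} + 287\right)^{2} = \left(\left(\frac{4}{3} - \frac{\sqrt{14}}{3}\right) + 287\right)^{2} = \left(\frac{865}{3} - \frac{\sqrt{14}}{3}\right)^{2}$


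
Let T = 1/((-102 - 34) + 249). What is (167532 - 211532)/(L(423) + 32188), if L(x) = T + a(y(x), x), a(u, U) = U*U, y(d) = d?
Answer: -2486000/11928111 ≈ -0.20842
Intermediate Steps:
a(u, U) = U²
T = 1/113 (T = 1/(-136 + 249) = 1/113 ≈ 0.0088496)
L(x) = 1/113 + x²
(167532 - 211532)/(L(423) + 32188) = (167532 - 211532)/((1/113 + 423²) + 32188) = -44000/((1/113 + 178929) + 32188) = -44000/(20218978/113 + 32188) = -44000/23856222/113 = -44000*113/23856222 = -2486000/11928111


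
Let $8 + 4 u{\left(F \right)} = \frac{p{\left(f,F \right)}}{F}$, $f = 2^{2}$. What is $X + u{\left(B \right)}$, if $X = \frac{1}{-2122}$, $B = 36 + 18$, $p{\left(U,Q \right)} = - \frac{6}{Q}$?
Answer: $- \frac{4127201}{2062584} \approx -2.001$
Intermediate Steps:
$f = 4$
$B = 54$
$X = - \frac{1}{2122} \approx -0.00047125$
$u{\left(F \right)} = -2 - \frac{3}{2 F^{2}}$ ($u{\left(F \right)} = -2 + \frac{- \frac{6}{F} \frac{1}{F}}{4} = -2 + \frac{\left(-6\right) \frac{1}{F^{2}}}{4} = -2 - \frac{3}{2 F^{2}}$)
$X + u{\left(B \right)} = - \frac{1}{2122} - \left(2 + \frac{3}{2 \cdot 2916}\right) = - \frac{1}{2122} - \frac{3889}{1944} = - \frac{4127201}{2062584}$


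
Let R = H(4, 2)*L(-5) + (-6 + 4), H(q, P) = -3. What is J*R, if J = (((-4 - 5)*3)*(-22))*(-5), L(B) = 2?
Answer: 23760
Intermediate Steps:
R = -8 (R = -3*2 + (-6 + 4) = -6 - 2 = -8)
J = -2970 (J = (-9*3*(-22))*(-5) = -27*(-22)*(-5) = 594*(-5) = -2970)
J*R = -2970*(-8) = 23760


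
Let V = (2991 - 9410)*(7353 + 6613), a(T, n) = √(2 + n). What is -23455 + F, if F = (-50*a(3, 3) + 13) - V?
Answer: 89624312 - 50*√5 ≈ 8.9624e+7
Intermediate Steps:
V = -89647754 (V = -6419*13966 = -89647754)
F = 89647767 - 50*√5 (F = (-50*√(2 + 3) + 13) - 1*(-89647754) = (-50*√5 + 13) + 89647754 = (13 - 50*√5) + 89647754 = 89647767 - 50*√5 ≈ 8.9648e+7)
-23455 + F = -23455 + (89647767 - 50*√5) = 89624312 - 50*√5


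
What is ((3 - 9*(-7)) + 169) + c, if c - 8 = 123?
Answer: 366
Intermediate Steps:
c = 131 (c = 8 + 123 = 131)
((3 - 9*(-7)) + 169) + c = ((3 - 9*(-7)) + 169) + 131 = ((3 + 63) + 169) + 131 = (66 + 169) + 131 = 235 + 131 = 366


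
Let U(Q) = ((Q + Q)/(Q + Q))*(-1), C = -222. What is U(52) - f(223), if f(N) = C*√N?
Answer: -1 + 222*√223 ≈ 3314.2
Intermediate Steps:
U(Q) = -1 (U(Q) = ((2*Q)/((2*Q)))*(-1) = ((2*Q)*(1/(2*Q)))*(-1) = 1*(-1) = -1)
f(N) = -222*√N
U(52) - f(223) = -1 - (-222)*√223 = -1 + 222*√223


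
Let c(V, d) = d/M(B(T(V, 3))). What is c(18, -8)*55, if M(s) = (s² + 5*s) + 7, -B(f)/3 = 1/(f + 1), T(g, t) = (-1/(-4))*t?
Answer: -21560/67 ≈ -321.79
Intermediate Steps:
T(g, t) = t/4 (T(g, t) = (-1*(-¼))*t = t/4)
B(f) = -3/(1 + f) (B(f) = -3/(f + 1) = -3/(1 + f))
M(s) = 7 + s² + 5*s
c(V, d) = 49*d/67 (c(V, d) = d/(7 + (-3/(1 + (¼)*3))² + 5*(-3/(1 + (¼)*3))) = d/(7 + (-3/(1 + ¾))² + 5*(-3/(1 + ¾))) = d/(7 + (-3/7/4)² + 5*(-3/7/4)) = d/(7 + (-3*4/7)² + 5*(-3*4/7)) = d/(7 + (-12/7)² + 5*(-12/7)) = d/(7 + 144/49 - 60/7) = d/(67/49) = d*(49/67) = 49*d/67)
c(18, -8)*55 = ((49/67)*(-8))*55 = -392/67*55 = -21560/67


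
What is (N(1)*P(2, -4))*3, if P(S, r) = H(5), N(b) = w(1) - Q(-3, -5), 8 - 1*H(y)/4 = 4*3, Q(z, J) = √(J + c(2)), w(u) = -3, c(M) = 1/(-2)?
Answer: 144 + 24*I*√22 ≈ 144.0 + 112.57*I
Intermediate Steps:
c(M) = -½
Q(z, J) = √(-½ + J) (Q(z, J) = √(J - ½) = √(-½ + J))
H(y) = -16 (H(y) = 32 - 16*3 = 32 - 4*12 = 32 - 48 = -16)
N(b) = -3 - I*√22/2 (N(b) = -3 - √(-2 + 4*(-5))/2 = -3 - √(-2 - 20)/2 = -3 - √(-22)/2 = -3 - I*√22/2)
P(S, r) = -16
(N(1)*P(2, -4))*3 = ((-3 - I*√22/2)*(-16))*3 = (48 + 8*I*√22)*3 = 144 + 24*I*√22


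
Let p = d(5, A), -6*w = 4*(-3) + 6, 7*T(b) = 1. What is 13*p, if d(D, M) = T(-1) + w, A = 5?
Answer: 104/7 ≈ 14.857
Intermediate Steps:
T(b) = ⅐ (T(b) = (⅐)*1 = ⅐)
w = 1 (w = -(4*(-3) + 6)/6 = -(-12 + 6)/6 = -⅙*(-6) = 1)
d(D, M) = 8/7 (d(D, M) = ⅐ + 1 = 8/7)
p = 8/7 ≈ 1.1429
13*p = 13*(8/7) = 104/7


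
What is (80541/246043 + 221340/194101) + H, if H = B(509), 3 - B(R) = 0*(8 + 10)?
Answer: 213363823290/47757192343 ≈ 4.4677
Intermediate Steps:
B(R) = 3 (B(R) = 3 - 0*(8 + 10) = 3 - 0*18 = 3 - 1*0 = 3 + 0 = 3)
H = 3
(80541/246043 + 221340/194101) + H = (80541/246043 + 221340/194101) + 3 = 70092246261/47757192343 + 3 = 213363823290/47757192343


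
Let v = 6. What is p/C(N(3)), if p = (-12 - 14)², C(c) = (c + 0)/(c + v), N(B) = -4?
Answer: -338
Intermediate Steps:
C(c) = c/(6 + c) (C(c) = (c + 0)/(c + 6) = c/(6 + c))
p = 676 (p = (-26)² = 676)
p/C(N(3)) = 676/((-4/(6 - 4))) = 676/((-4/2)) = 676/((-4*½)) = 676/(-2) = 676*(-½) = -338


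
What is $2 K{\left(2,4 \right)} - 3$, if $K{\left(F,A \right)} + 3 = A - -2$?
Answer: $3$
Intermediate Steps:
$K{\left(F,A \right)} = -1 + A$ ($K{\left(F,A \right)} = -3 + \left(A - -2\right) = -3 + \left(A + 2\right) = -3 + \left(2 + A\right) = -1 + A$)
$2 K{\left(2,4 \right)} - 3 = 2 \left(-1 + 4\right) - 3 = 2 \cdot 3 - 3 = 6 - 3 = 3$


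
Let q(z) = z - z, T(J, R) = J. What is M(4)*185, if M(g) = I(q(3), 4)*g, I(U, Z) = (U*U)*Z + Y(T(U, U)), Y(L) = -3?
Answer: -2220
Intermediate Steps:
q(z) = 0
I(U, Z) = -3 + Z*U**2 (I(U, Z) = (U*U)*Z - 3 = U**2*Z - 3 = Z*U**2 - 3 = -3 + Z*U**2)
M(g) = -3*g (M(g) = (-3 + 4*0**2)*g = (-3 + 4*0)*g = (-3 + 0)*g = -3*g)
M(4)*185 = -3*4*185 = -12*185 = -2220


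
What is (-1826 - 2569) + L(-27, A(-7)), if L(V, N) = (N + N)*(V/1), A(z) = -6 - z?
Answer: -4449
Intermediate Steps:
L(V, N) = 2*N*V (L(V, N) = (2*N)*(V*1) = (2*N)*V = 2*N*V)
(-1826 - 2569) + L(-27, A(-7)) = (-1826 - 2569) + 2*(-6 - 1*(-7))*(-27) = -4395 + 2*(-6 + 7)*(-27) = -4395 + 2*1*(-27) = -4395 - 54 = -4449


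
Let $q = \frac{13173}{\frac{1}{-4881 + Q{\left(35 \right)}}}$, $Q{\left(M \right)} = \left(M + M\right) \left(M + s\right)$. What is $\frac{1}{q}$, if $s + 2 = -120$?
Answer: $- \frac{1}{144520983} \approx -6.9194 \cdot 10^{-9}$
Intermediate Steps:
$s = -122$ ($s = -2 - 120 = -122$)
$Q{\left(M \right)} = 2 M \left(-122 + M\right)$ ($Q{\left(M \right)} = \left(M + M\right) \left(M - 122\right) = 2 M \left(-122 + M\right)$)
$q = -144520983$ ($q = \frac{13173}{\frac{1}{-4881 + 2 \cdot 35 \left(-122 + 35\right)}} = \frac{13173}{\frac{1}{-4881 + 2 \cdot 35 \left(-87\right)}} = \frac{13173}{\frac{1}{-4881 - 6090}} = \frac{13173}{\frac{1}{-10971}} = \frac{13173}{- \frac{1}{10971}} = 13173 \left(-10971\right) = -144520983$)
$\frac{1}{q} = \frac{1}{-144520983} = - \frac{1}{144520983}$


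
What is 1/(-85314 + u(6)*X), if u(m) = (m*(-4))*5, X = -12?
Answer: -1/83874 ≈ -1.1923e-5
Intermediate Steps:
u(m) = -20*m (u(m) = -4*m*5 = -20*m)
1/(-85314 + u(6)*X) = 1/(-85314 - 20*6*(-12)) = 1/(-85314 - 120*(-12)) = 1/(-85314 + 1440) = 1/(-83874) = -1/83874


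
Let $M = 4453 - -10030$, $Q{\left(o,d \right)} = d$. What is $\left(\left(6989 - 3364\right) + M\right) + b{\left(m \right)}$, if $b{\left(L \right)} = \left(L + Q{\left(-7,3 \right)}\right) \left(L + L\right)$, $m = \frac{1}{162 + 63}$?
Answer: $\frac{916718852}{50625} \approx 18108.0$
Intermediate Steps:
$M = 14483$ ($M = 4453 + 10030 = 14483$)
$m = \frac{1}{225} \approx 0.0044444$
$b{\left(L \right)} = 2 L \left(3 + L\right)$ ($b{\left(L \right)} = \left(L + 3\right) \left(L + L\right) = \left(3 + L\right) 2 L = 2 L \left(3 + L\right)$)
$\left(\left(6989 - 3364\right) + M\right) + b{\left(m \right)} = \left(\left(6989 - 3364\right) + 14483\right) + 2 \cdot \frac{1}{225} \left(3 + \frac{1}{225}\right) = \left(3625 + 14483\right) + 2 \cdot \frac{1}{225} \cdot \frac{676}{225} = 18108 + \frac{1352}{50625} = \frac{916718852}{50625}$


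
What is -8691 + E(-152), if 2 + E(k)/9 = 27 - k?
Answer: -7098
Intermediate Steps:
E(k) = 225 - 9*k (E(k) = -18 + 9*(27 - k) = -18 + (243 - 9*k) = 225 - 9*k)
-8691 + E(-152) = -8691 + (225 - 9*(-152)) = -8691 + (225 + 1368) = -8691 + 1593 = -7098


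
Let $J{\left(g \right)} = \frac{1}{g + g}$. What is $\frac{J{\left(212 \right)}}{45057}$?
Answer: $\frac{1}{19104168} \approx 5.2345 \cdot 10^{-8}$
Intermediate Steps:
$J{\left(g \right)} = \frac{1}{2 g}$
$\frac{J{\left(212 \right)}}{45057} = \frac{\frac{1}{2} \cdot \frac{1}{212}}{45057} = \frac{1}{2} \cdot \frac{1}{212} \cdot \frac{1}{45057} = \frac{1}{424} \cdot \frac{1}{45057} = \frac{1}{19104168}$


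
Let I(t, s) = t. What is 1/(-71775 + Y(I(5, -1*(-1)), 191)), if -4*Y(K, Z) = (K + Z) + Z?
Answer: -4/287487 ≈ -1.3914e-5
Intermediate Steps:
Y(K, Z) = -Z/2 - K/4 (Y(K, Z) = -((K + Z) + Z)/4 = -(K + 2*Z)/4 = -Z/2 - K/4)
1/(-71775 + Y(I(5, -1*(-1)), 191)) = 1/(-71775 + (-½*191 - ¼*5)) = 1/(-71775 + (-191/2 - 5/4)) = 1/(-71775 - 387/4) = 1/(-287487/4) = -4/287487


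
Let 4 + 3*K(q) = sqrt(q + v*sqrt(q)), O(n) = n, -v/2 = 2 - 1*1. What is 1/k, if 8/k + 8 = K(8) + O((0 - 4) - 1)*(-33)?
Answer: 467/24 + sqrt(2 - sqrt(2))/12 ≈ 19.522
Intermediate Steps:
v = -2 (v = -2*(2 - 1*1) = -2*(2 - 1) = -2*1 = -2)
K(q) = -4/3 + sqrt(q - 2*sqrt(q))/3
k = 8/(467/3 + sqrt(8 - 4*sqrt(2))/3) (k = 8/(-8 + ((-4/3 + sqrt(8 - 4*sqrt(2))/3) + ((0 - 4) - 1)*(-33))) = 8/(-8 + ((-4/3 + sqrt(8 - 4*sqrt(2))/3) + (-4 - 1)*(-33))) = 8/(-8 + ((-4/3 + sqrt(8 - 4*sqrt(2))/3) - 5*(-33))) = 8/(-8 + ((-4/3 + sqrt(8 - 4*sqrt(2))/3) + 165)) = 8/(-8 + (491/3 + sqrt(8 - 4*sqrt(2))/3)) = 8/(467/3 + sqrt(8 - 4*sqrt(2))/3) ≈ 0.051224)
1/k = 1/(8/(467/3 + sqrt(8 - 4*sqrt(2))/3)) = 467/24 + sqrt(8 - 4*sqrt(2))/24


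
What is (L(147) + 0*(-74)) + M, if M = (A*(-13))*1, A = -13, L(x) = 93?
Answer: 262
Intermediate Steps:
M = 169 (M = -13*(-13)*1 = 169*1 = 169)
(L(147) + 0*(-74)) + M = (93 + 0*(-74)) + 169 = (93 + 0) + 169 = 93 + 169 = 262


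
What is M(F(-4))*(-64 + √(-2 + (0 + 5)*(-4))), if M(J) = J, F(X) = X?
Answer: 256 - 4*I*√22 ≈ 256.0 - 18.762*I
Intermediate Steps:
M(F(-4))*(-64 + √(-2 + (0 + 5)*(-4))) = -4*(-64 + √(-2 + (0 + 5)*(-4))) = -4*(-64 + √(-2 + 5*(-4))) = -4*(-64 + √(-2 - 20)) = -4*(-64 + √(-22)) = -4*(-64 + I*√22) = 256 - 4*I*√22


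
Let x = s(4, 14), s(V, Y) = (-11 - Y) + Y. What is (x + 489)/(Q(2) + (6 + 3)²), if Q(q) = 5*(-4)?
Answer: 478/61 ≈ 7.8361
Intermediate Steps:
s(V, Y) = -11
x = -11
Q(q) = -20
(x + 489)/(Q(2) + (6 + 3)²) = (-11 + 489)/(-20 + (6 + 3)²) = 478/(-20 + 9²) = 478/(-20 + 81) = 478/61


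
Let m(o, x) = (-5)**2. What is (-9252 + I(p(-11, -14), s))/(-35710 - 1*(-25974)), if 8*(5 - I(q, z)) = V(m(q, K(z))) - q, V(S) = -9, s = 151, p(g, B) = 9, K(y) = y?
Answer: 36979/38944 ≈ 0.94954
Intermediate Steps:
m(o, x) = 25
I(q, z) = 49/8 + q/8 (I(q, z) = 5 - (-9 - q)/8 = 5 + (9/8 + q/8) = 49/8 + q/8)
(-9252 + I(p(-11, -14), s))/(-35710 - 1*(-25974)) = (-9252 + (49/8 + (1/8)*9))/(-35710 - 1*(-25974)) = (-9252 + (49/8 + 9/8))/(-35710 + 25974) = (-9252 + 29/4)/(-9736) = -36979/4*(-1/9736) = 36979/38944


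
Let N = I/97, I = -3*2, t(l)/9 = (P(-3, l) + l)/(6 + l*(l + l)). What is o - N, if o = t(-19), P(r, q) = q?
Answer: -14403/35308 ≈ -0.40792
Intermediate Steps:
t(l) = 18*l/(6 + 2*l**2) (t(l) = 9*((l + l)/(6 + l*(l + l))) = 9*((2*l)/(6 + l*(2*l))) = 9*((2*l)/(6 + 2*l**2)) = 9*(2*l/(6 + 2*l**2)) = 18*l/(6 + 2*l**2))
I = -6 (I = -3*2 = -6)
N = -6/97 ≈ -0.061856
o = -171/364 (o = 9*(-19)/(3 + (-19)**2) = 9*(-19)/(3 + 361) = 9*(-19)/364 = 9*(-19)*(1/364) = -171/364 ≈ -0.46978)
o - N = -171/364 - 1*(-6/97) = -171/364 + 6/97 = -14403/35308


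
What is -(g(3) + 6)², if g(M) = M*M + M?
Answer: -324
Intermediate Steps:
g(M) = M + M² (g(M) = M² + M = M + M²)
-(g(3) + 6)² = -(3*(1 + 3) + 6)² = -(3*4 + 6)² = -(12 + 6)² = -1*18² = -1*324 = -324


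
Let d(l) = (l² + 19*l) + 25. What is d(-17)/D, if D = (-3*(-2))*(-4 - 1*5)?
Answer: ⅙ ≈ 0.16667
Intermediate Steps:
d(l) = 25 + l² + 19*l
D = -54 (D = 6*(-4 - 5) = 6*(-9) = -54)
d(-17)/D = (25 + (-17)² + 19*(-17))/(-54) = (25 + 289 - 323)*(-1/54) = -9*(-1/54) = ⅙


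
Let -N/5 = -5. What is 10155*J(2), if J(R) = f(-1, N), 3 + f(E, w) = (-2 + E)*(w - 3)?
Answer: -700695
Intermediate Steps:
N = 25 (N = -5*(-5) = 25)
f(E, w) = -3 + (-3 + w)*(-2 + E) (f(E, w) = -3 + (-2 + E)*(w - 3) = -3 + (-2 + E)*(-3 + w) = -3 + (-3 + w)*(-2 + E))
J(R) = -69 (J(R) = 3 - 3*(-1) - 2*25 - 1*25 = 3 + 3 - 50 - 25 = -69)
10155*J(2) = 10155*(-69) = -700695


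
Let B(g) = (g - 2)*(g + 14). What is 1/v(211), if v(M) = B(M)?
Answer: 1/47025 ≈ 2.1265e-5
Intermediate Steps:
B(g) = (-2 + g)*(14 + g)
v(M) = -28 + M² + 12*M
1/v(211) = 1/(-28 + 211² + 12*211) = 1/(-28 + 44521 + 2532) = 1/47025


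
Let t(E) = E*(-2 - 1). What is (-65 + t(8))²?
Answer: 7921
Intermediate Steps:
t(E) = -3*E (t(E) = E*(-3) = -3*E)
(-65 + t(8))² = (-65 - 3*8)² = (-65 - 24)² = (-89)² = 7921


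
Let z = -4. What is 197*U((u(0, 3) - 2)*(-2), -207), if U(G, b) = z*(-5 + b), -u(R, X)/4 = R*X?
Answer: 167056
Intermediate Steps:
u(R, X) = -4*R*X
U(G, b) = 20 - 4*b (U(G, b) = -4*(-5 + b) = 20 - 4*b)
197*U((u(0, 3) - 2)*(-2), -207) = 197*(20 - 4*(-207)) = 197*(20 + 828) = 197*848 = 167056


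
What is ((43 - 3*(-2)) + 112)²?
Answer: 25921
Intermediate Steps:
((43 - 3*(-2)) + 112)² = ((43 - (-6)) + 112)² = ((43 - 1*(-6)) + 112)² = ((43 + 6) + 112)² = (49 + 112)² = 161² = 25921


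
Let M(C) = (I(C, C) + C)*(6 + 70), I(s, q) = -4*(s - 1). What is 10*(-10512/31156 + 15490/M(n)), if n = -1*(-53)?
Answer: -75804725/4587721 ≈ -16.523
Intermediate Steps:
n = 53
I(s, q) = 4 - 4*s (I(s, q) = -4*(-1 + s) = 4 - 4*s)
M(C) = 304 - 228*C (M(C) = ((4 - 4*C) + C)*(6 + 70) = (4 - 3*C)*76 = 304 - 228*C)
10*(-10512/31156 + 15490/M(n)) = 10*(-10512/31156 + 15490/(304 - 228*53)) = 10*(-10512*1/31156 + 15490/(304 - 12084)) = 10*(-2628/7789 + 15490/(-11780)) = 10*(-2628/7789 + 15490*(-1/11780)) = 10*(-2628/7789 - 1549/1178) = 10*(-15160945/9175442) = -75804725/4587721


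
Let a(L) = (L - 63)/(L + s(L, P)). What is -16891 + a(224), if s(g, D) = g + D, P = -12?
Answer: -7364315/436 ≈ -16891.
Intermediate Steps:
s(g, D) = D + g
a(L) = (-63 + L)/(-12 + 2*L) (a(L) = (L - 63)/(L + (-12 + L)) = (-63 + L)/(-12 + 2*L))
-16891 + a(224) = -16891 + (-63 + 224)/(2*(-6 + 224)) = -16891 + (½)*161/218 = -16891 + (½)*(1/218)*161 = -16891 + 161/436 = -7364315/436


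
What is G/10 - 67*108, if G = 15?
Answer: -14469/2 ≈ -7234.5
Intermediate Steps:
G/10 - 67*108 = 15/10 - 67*108 = 15*(⅒) - 7236 = 3/2 - 7236 = -14469/2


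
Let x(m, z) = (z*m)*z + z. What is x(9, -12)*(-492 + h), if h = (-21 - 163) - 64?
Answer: -950160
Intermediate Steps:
h = -248 (h = -184 - 64 = -248)
x(m, z) = z + m*z² (x(m, z) = (m*z)*z + z = m*z² + z = z + m*z²)
x(9, -12)*(-492 + h) = (-12*(1 + 9*(-12)))*(-492 - 248) = -12*(1 - 108)*(-740) = -12*(-107)*(-740) = 1284*(-740) = -950160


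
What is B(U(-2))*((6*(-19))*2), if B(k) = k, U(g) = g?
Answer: 456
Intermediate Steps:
B(U(-2))*((6*(-19))*2) = -2*6*(-19)*2 = -(-228)*2 = -2*(-228) = 456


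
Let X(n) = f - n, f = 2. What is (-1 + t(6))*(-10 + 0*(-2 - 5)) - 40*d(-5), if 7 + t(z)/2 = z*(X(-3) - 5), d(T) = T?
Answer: 350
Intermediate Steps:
X(n) = 2 - n
t(z) = -14 (t(z) = -14 + 2*(z*((2 - 1*(-3)) - 5)) = -14 + 2*(z*((2 + 3) - 5)) = -14 + 2*(z*(5 - 5)) = -14 + 2*(z*0) = -14 + 2*0 = -14 + 0 = -14)
(-1 + t(6))*(-10 + 0*(-2 - 5)) - 40*d(-5) = (-1 - 14)*(-10 + 0*(-2 - 5)) - 40*(-5) = -15*(-10 + 0*(-7)) + 200 = -15*(-10 + 0) + 200 = -15*(-10) + 200 = 150 + 200 = 350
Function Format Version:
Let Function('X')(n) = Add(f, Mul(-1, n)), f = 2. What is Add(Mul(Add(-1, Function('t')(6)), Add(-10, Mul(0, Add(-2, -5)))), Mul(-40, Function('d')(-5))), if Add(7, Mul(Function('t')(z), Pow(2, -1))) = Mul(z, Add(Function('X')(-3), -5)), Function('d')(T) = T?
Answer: 350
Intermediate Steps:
Function('X')(n) = Add(2, Mul(-1, n))
Function('t')(z) = -14 (Function('t')(z) = Add(-14, Mul(2, Mul(z, Add(Add(2, Mul(-1, -3)), -5)))) = Add(-14, Mul(2, Mul(z, Add(Add(2, 3), -5)))) = Add(-14, Mul(2, Mul(z, Add(5, -5)))) = Add(-14, Mul(2, Mul(z, 0))) = Add(-14, Mul(2, 0)) = Add(-14, 0) = -14)
Add(Mul(Add(-1, Function('t')(6)), Add(-10, Mul(0, Add(-2, -5)))), Mul(-40, Function('d')(-5))) = Add(Mul(Add(-1, -14), Add(-10, Mul(0, Add(-2, -5)))), Mul(-40, -5)) = Add(Mul(-15, Add(-10, Mul(0, -7))), 200) = Add(Mul(-15, Add(-10, 0)), 200) = Add(Mul(-15, -10), 200) = Add(150, 200) = 350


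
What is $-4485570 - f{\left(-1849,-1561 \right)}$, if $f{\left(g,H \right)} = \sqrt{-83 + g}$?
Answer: $-4485570 - 2 i \sqrt{483} \approx -4.4856 \cdot 10^{6} - 43.955 i$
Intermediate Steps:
$-4485570 - f{\left(-1849,-1561 \right)} = -4485570 - \sqrt{-83 - 1849} = -4485570 - \sqrt{-1932} = -4485570 - 2 i \sqrt{483}$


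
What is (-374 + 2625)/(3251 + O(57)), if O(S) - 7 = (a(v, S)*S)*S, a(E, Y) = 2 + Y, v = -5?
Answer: 2251/194949 ≈ 0.011547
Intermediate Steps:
O(S) = 7 + S**2*(2 + S) (O(S) = 7 + ((2 + S)*S)*S = 7 + (S*(2 + S))*S = 7 + S**2*(2 + S))
(-374 + 2625)/(3251 + O(57)) = (-374 + 2625)/(3251 + (7 + 57**2*(2 + 57))) = 2251/(3251 + (7 + 3249*59)) = 2251/(3251 + (7 + 191691)) = 2251/(3251 + 191698) = 2251/194949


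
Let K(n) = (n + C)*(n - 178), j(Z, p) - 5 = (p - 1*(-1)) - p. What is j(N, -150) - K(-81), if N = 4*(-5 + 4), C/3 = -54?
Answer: -62931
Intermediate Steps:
C = -162 (C = 3*(-54) = -162)
N = -4 (N = 4*(-1) = -4)
j(Z, p) = 6 (j(Z, p) = 5 + ((p - 1*(-1)) - p) = 5 + ((p + 1) - p) = 5 + ((1 + p) - p) = 5 + 1 = 6)
K(n) = (-178 + n)*(-162 + n) (K(n) = (n - 162)*(n - 178) = (-162 + n)*(-178 + n) = (-178 + n)*(-162 + n))
j(N, -150) - K(-81) = 6 - (28836 + (-81)² - 340*(-81)) = 6 - (28836 + 6561 + 27540) = 6 - 1*62937 = 6 - 62937 = -62931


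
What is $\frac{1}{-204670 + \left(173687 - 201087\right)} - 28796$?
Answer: $- \frac{6682687721}{232070} \approx -28796.0$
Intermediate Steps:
$\frac{1}{-204670 + \left(173687 - 201087\right)} - 28796 = \frac{1}{-204670 - 27400} - 28796 = \frac{1}{-232070} - 28796 = - \frac{1}{232070} - 28796 = - \frac{6682687721}{232070}$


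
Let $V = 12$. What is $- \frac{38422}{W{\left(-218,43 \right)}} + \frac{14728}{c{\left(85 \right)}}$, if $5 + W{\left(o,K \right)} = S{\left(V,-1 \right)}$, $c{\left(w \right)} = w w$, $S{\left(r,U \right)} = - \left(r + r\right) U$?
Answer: $- \frac{277319118}{137275} \approx -2020.2$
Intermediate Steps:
$S{\left(r,U \right)} = - 2 U r$ ($S{\left(r,U \right)} = - 2 r U = - 2 U r$)
$c{\left(w \right)} = w^{2}$
$W{\left(o,K \right)} = 19$ ($W{\left(o,K \right)} = -5 - \left(-2\right) 12 = -5 + 24 = 19$)
$- \frac{38422}{W{\left(-218,43 \right)}} + \frac{14728}{c{\left(85 \right)}} = - \frac{38422}{19} + \frac{14728}{85^{2}} = \left(-38422\right) \frac{1}{19} + \frac{14728}{7225} = - \frac{38422}{19} + 14728 \cdot \frac{1}{7225} = - \frac{38422}{19} + \frac{14728}{7225} = - \frac{277319118}{137275}$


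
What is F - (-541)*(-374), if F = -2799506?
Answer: -3001840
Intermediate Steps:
F - (-541)*(-374) = -2799506 - (-541)*(-374) = -2799506 - 1*202334 = -2799506 - 202334 = -3001840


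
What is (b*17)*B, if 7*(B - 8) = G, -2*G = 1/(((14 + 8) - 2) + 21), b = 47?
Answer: 3668209/574 ≈ 6390.6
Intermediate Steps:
G = -1/82 (G = -1/(2*(((14 + 8) - 2) + 21)) = -1/(2*((22 - 2) + 21)) = -1/(2*(20 + 21)) = -½/41 = -½*1/41 = -1/82 ≈ -0.012195)
B = 4591/574 (B = 8 + (⅐)*(-1/82) = 8 - 1/574 = 4591/574 ≈ 7.9983)
(b*17)*B = (47*17)*(4591/574) = 799*(4591/574) = 3668209/574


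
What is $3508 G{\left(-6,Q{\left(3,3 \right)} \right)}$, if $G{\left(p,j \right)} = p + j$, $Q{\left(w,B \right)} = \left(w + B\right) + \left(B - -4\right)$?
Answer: $24556$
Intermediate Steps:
$Q{\left(w,B \right)} = 4 + w + 2 B$ ($Q{\left(w,B \right)} = \left(B + w\right) + \left(B + 4\right) = \left(B + w\right) + \left(4 + B\right) = 4 + w + 2 B$)
$G{\left(p,j \right)} = j + p$
$3508 G{\left(-6,Q{\left(3,3 \right)} \right)} = 3508 \left(\left(4 + 3 + 2 \cdot 3\right) - 6\right) = 3508 \left(\left(4 + 3 + 6\right) - 6\right) = 3508 \left(13 - 6\right) = 3508 \cdot 7 = 24556$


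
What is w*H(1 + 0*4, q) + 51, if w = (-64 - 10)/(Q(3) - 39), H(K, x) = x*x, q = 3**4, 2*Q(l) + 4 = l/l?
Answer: 12039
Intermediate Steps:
Q(l) = -3/2 (Q(l) = -2 + (l/l)/2 = -2 + (1/2)*1 = -2 + 1/2 = -3/2)
q = 81
H(K, x) = x**2
w = 148/81 (w = (-64 - 10)/(-3/2 - 39) = -74/(-81/2) = -74*(-2/81) = 148/81 ≈ 1.8272)
w*H(1 + 0*4, q) + 51 = (148/81)*81**2 + 51 = (148/81)*6561 + 51 = 11988 + 51 = 12039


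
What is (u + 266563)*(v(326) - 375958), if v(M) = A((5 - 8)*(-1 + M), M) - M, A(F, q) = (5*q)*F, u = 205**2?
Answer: -606540205992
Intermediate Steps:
u = 42025
A(F, q) = 5*F*q
v(M) = -M + 5*M*(3 - 3*M) (v(M) = 5*((5 - 8)*(-1 + M))*M - M = 5*(-3*(-1 + M))*M - M = 5*(3 - 3*M)*M - M = 5*M*(3 - 3*M) - M = -M + 5*M*(3 - 3*M))
(u + 266563)*(v(326) - 375958) = (42025 + 266563)*(326*(14 - 15*326) - 375958) = 308588*(326*(14 - 4890) - 375958) = 308588*(326*(-4876) - 375958) = 308588*(-1589576 - 375958) = 308588*(-1965534) = -606540205992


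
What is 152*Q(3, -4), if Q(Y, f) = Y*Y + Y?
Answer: 1824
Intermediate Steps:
Q(Y, f) = Y + Y**2 (Q(Y, f) = Y**2 + Y = Y + Y**2)
152*Q(3, -4) = 152*(3*(1 + 3)) = 152*(3*4) = 152*12 = 1824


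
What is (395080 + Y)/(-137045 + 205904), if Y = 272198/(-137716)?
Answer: 27204282541/4741493022 ≈ 5.7375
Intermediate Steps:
Y = -136099/68858 (Y = 272198*(-1/137716) = -136099/68858 ≈ -1.9765)
(395080 + Y)/(-137045 + 205904) = (395080 - 136099/68858)/(-137045 + 205904) = (27204282541/68858)/68859 = (27204282541/68858)*(1/68859) = 27204282541/4741493022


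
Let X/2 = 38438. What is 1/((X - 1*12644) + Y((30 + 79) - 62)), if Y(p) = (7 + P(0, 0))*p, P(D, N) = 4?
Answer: 1/64749 ≈ 1.5444e-5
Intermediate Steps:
X = 76876 (X = 2*38438 = 76876)
Y(p) = 11*p (Y(p) = (7 + 4)*p = 11*p)
1/((X - 1*12644) + Y((30 + 79) - 62)) = 1/((76876 - 1*12644) + 11*((30 + 79) - 62)) = 1/((76876 - 12644) + 11*(109 - 62)) = 1/(64232 + 11*47) = 1/(64232 + 517) = 1/64749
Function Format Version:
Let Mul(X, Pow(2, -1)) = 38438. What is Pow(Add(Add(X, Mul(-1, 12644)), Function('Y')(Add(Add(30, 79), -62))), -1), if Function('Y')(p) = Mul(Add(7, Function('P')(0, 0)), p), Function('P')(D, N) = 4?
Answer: Rational(1, 64749) ≈ 1.5444e-5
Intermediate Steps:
X = 76876 (X = Mul(2, 38438) = 76876)
Function('Y')(p) = Mul(11, p) (Function('Y')(p) = Mul(Add(7, 4), p) = Mul(11, p))
Pow(Add(Add(X, Mul(-1, 12644)), Function('Y')(Add(Add(30, 79), -62))), -1) = Pow(Add(Add(76876, Mul(-1, 12644)), Mul(11, Add(Add(30, 79), -62))), -1) = Pow(Add(Add(76876, -12644), Mul(11, Add(109, -62))), -1) = Pow(Add(64232, Mul(11, 47)), -1) = Pow(Add(64232, 517), -1) = Pow(64749, -1) = Rational(1, 64749)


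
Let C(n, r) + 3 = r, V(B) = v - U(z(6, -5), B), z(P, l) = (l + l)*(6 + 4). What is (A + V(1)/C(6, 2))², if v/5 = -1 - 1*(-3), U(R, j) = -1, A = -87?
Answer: 9604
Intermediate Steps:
z(P, l) = 20*l (z(P, l) = (2*l)*10 = 20*l)
v = 10 (v = 5*(-1 - 1*(-3)) = 5*(-1 + 3) = 5*2 = 10)
V(B) = 11 (V(B) = 10 - 1*(-1) = 10 + 1 = 11)
C(n, r) = -3 + r
(A + V(1)/C(6, 2))² = (-87 + 11/(-3 + 2))² = (-87 + 11/(-1))² = (-87 + 11*(-1))² = (-87 - 11)² = (-98)² = 9604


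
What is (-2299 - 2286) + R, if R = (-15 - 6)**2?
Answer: -4144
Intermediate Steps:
R = 441 (R = (-21)**2 = 441)
(-2299 - 2286) + R = (-2299 - 2286) + 441 = -4585 + 441 = -4144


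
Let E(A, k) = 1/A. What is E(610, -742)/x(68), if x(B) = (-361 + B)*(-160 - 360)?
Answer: 1/92939600 ≈ 1.0760e-8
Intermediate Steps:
x(B) = 187720 - 520*B (x(B) = (-361 + B)*(-520) = 187720 - 520*B)
E(610, -742)/x(68) = 1/(610*(187720 - 520*68)) = 1/(610*(187720 - 35360)) = (1/610)/152360 = (1/610)*(1/152360) = 1/92939600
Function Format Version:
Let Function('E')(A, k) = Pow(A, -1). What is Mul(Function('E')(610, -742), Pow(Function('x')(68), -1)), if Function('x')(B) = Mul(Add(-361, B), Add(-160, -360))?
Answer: Rational(1, 92939600) ≈ 1.0760e-8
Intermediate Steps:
Function('x')(B) = Add(187720, Mul(-520, B)) (Function('x')(B) = Mul(Add(-361, B), -520) = Add(187720, Mul(-520, B)))
Mul(Function('E')(610, -742), Pow(Function('x')(68), -1)) = Mul(Pow(610, -1), Pow(Add(187720, Mul(-520, 68)), -1)) = Mul(Rational(1, 610), Pow(Add(187720, -35360), -1)) = Mul(Rational(1, 610), Pow(152360, -1)) = Mul(Rational(1, 610), Rational(1, 152360)) = Rational(1, 92939600)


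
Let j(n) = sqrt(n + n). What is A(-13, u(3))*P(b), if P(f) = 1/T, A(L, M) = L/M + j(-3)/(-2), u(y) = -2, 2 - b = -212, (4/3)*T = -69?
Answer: -26/207 + 2*I*sqrt(6)/207 ≈ -0.1256 + 0.023667*I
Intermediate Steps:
T = -207/4 (T = (3/4)*(-69) = -207/4 ≈ -51.750)
b = 214 (b = 2 - 1*(-212) = 2 + 212 = 214)
j(n) = sqrt(2)*sqrt(n) (j(n) = sqrt(2*n) = sqrt(2)*sqrt(n))
A(L, M) = L/M - I*sqrt(6)/2 (A(L, M) = L/M + (sqrt(2)*sqrt(-3))/(-2) = L/M + (sqrt(2)*(I*sqrt(3)))*(-1/2) = L/M + (I*sqrt(6))*(-1/2) = L/M - I*sqrt(6)/2)
P(f) = -4/207 (P(f) = 1/(-207/4) = -4/207)
A(-13, u(3))*P(b) = (-13/(-2) - I*sqrt(6)/2)*(-4/207) = (-13*(-1/2) - I*sqrt(6)/2)*(-4/207) = (13/2 - I*sqrt(6)/2)*(-4/207) = -26/207 + 2*I*sqrt(6)/207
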